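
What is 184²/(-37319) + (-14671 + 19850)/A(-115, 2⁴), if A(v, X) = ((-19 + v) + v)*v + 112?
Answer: -779983331/1072809293 ≈ -0.72705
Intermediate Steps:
A(v, X) = 112 + v*(-19 + 2*v) (A(v, X) = (-19 + 2*v)*v + 112 = v*(-19 + 2*v) + 112 = 112 + v*(-19 + 2*v))
184²/(-37319) + (-14671 + 19850)/A(-115, 2⁴) = 184²/(-37319) + (-14671 + 19850)/(112 - 19*(-115) + 2*(-115)²) = 33856*(-1/37319) + 5179/(112 + 2185 + 2*13225) = -33856/37319 + 5179/(112 + 2185 + 26450) = -33856/37319 + 5179/28747 = -779983331/1072809293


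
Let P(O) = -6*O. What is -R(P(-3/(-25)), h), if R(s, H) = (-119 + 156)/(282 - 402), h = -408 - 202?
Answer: 37/120 ≈ 0.30833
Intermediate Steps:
h = -610
R(s, H) = -37/120 (R(s, H) = 37/(-120) = 37*(-1/120) = -37/120)
-R(P(-3/(-25)), h) = -1*(-37/120) = 37/120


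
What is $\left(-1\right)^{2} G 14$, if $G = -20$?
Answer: $-280$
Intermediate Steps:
$\left(-1\right)^{2} G 14 = \left(-1\right)^{2} \left(-20\right) 14 = 1 \left(-20\right) 14 = \left(-20\right) 14 = -280$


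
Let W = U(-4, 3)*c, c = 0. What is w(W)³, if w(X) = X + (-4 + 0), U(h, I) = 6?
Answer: -64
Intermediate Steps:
W = 0 (W = 6*0 = 0)
w(X) = -4 + X (w(X) = X - 4 = -4 + X)
w(W)³ = (-4 + 0)³ = (-4)³ = -64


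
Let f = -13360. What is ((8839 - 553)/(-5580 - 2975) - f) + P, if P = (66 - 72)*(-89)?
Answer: 118854884/8555 ≈ 13893.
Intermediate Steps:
P = 534 (P = -6*(-89) = 534)
((8839 - 553)/(-5580 - 2975) - f) + P = ((8839 - 553)/(-5580 - 2975) - 1*(-13360)) + 534 = (8286/(-8555) + 13360) + 534 = (8286*(-1/8555) + 13360) + 534 = (-8286/8555 + 13360) + 534 = 114286514/8555 + 534 = 118854884/8555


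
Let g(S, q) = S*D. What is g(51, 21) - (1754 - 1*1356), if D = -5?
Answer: -653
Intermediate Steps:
g(S, q) = -5*S (g(S, q) = S*(-5) = -5*S)
g(51, 21) - (1754 - 1*1356) = -5*51 - (1754 - 1*1356) = -255 - (1754 - 1356) = -255 - 1*398 = -255 - 398 = -653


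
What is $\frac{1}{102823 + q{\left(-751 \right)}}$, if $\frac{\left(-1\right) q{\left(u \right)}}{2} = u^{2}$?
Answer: $- \frac{1}{1025179} \approx -9.7544 \cdot 10^{-7}$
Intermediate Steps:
$q{\left(u \right)} = - 2 u^{2}$
$\frac{1}{102823 + q{\left(-751 \right)}} = \frac{1}{102823 - 2 \left(-751\right)^{2}} = \frac{1}{102823 - 1128002} = \frac{1}{-1025179} = - \frac{1}{1025179}$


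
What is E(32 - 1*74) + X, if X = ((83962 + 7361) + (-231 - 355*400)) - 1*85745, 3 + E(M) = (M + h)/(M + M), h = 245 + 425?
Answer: -2869933/21 ≈ -1.3666e+5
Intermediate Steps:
h = 670
E(M) = -3 + (670 + M)/(2*M) (E(M) = -3 + (M + 670)/(M + M) = -3 + (670 + M)/((2*M)) = -3 + (670 + M)*(1/(2*M)) = -3 + (670 + M)/(2*M))
X = -136653 (X = (91323 + (-231 - 142000)) - 85745 = (91323 - 142231) - 85745 = -50908 - 85745 = -136653)
E(32 - 1*74) + X = (-5/2 + 335/(32 - 1*74)) - 136653 = (-5/2 + 335/(32 - 74)) - 136653 = (-5/2 + 335/(-42)) - 136653 = (-5/2 + 335*(-1/42)) - 136653 = (-5/2 - 335/42) - 136653 = -220/21 - 136653 = -2869933/21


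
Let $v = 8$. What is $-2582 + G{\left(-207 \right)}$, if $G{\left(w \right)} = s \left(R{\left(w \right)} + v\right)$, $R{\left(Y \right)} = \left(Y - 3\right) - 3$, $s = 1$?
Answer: $-2787$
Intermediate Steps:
$R{\left(Y \right)} = -6 + Y$ ($R{\left(Y \right)} = \left(-3 + Y\right) - 3 = -6 + Y$)
$G{\left(w \right)} = 2 + w$ ($G{\left(w \right)} = 1 \left(\left(-6 + w\right) + 8\right) = 1 \left(2 + w\right) = 2 + w$)
$-2582 + G{\left(-207 \right)} = -2582 + \left(2 - 207\right) = -2582 - 205 = -2787$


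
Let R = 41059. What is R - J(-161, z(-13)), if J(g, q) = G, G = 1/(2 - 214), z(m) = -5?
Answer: 8704509/212 ≈ 41059.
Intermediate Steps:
G = -1/212 (G = 1/(-212) = -1/212 ≈ -0.0047170)
J(g, q) = -1/212
R - J(-161, z(-13)) = 41059 - 1*(-1/212) = 41059 + 1/212 = 8704509/212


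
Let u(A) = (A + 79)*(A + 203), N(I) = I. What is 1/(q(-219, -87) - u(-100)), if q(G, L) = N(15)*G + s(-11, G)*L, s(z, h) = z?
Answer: -1/165 ≈ -0.0060606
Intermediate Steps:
u(A) = (79 + A)*(203 + A)
q(G, L) = -11*L + 15*G (q(G, L) = 15*G - 11*L = -11*L + 15*G)
1/(q(-219, -87) - u(-100)) = 1/((-11*(-87) + 15*(-219)) - (16037 + (-100)² + 282*(-100))) = 1/((957 - 3285) - (16037 + 10000 - 28200)) = 1/(-2328 - 1*(-2163)) = 1/(-2328 + 2163) = 1/(-165) = -1/165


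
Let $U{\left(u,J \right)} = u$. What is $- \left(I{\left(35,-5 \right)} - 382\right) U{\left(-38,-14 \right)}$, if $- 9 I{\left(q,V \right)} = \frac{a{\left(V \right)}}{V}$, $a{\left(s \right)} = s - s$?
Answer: $-14516$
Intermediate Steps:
$a{\left(s \right)} = 0$
$I{\left(q,V \right)} = 0$ ($I{\left(q,V \right)} = - \frac{0 \frac{1}{V}}{9} = \left(- \frac{1}{9}\right) 0 = 0$)
$- \left(I{\left(35,-5 \right)} - 382\right) U{\left(-38,-14 \right)} = - \left(0 - 382\right) \left(-38\right) = - \left(-382\right) \left(-38\right) = \left(-1\right) 14516 = -14516$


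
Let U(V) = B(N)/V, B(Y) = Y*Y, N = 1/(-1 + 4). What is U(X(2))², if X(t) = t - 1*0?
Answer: 1/324 ≈ 0.0030864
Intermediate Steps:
X(t) = t (X(t) = t + 0 = t)
N = ⅓ (N = 1/3 = ⅓ ≈ 0.33333)
B(Y) = Y²
U(V) = 1/(9*V) (U(V) = (⅓)²/V = 1/(9*V))
U(X(2))² = ((⅑)/2)² = ((⅑)*(½))² = (1/18)² = 1/324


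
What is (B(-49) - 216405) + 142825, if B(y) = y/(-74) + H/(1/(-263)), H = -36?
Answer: -4744239/74 ≈ -64111.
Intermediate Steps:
B(y) = 9468 - y/74 (B(y) = y/(-74) - 36/(1/(-263)) = y*(-1/74) - 36/(-1/263) = -y/74 - 36*(-263) = -y/74 + 9468 = 9468 - y/74)
(B(-49) - 216405) + 142825 = ((9468 - 1/74*(-49)) - 216405) + 142825 = ((9468 + 49/74) - 216405) + 142825 = (700681/74 - 216405) + 142825 = -15313289/74 + 142825 = -4744239/74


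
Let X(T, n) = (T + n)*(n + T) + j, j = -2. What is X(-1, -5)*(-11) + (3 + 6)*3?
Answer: -347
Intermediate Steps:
X(T, n) = -2 + (T + n)**2 (X(T, n) = (T + n)*(n + T) - 2 = (T + n)*(T + n) - 2 = (T + n)**2 - 2 = -2 + (T + n)**2)
X(-1, -5)*(-11) + (3 + 6)*3 = (-2 + (-1 - 5)**2)*(-11) + (3 + 6)*3 = (-2 + (-6)**2)*(-11) + 9*3 = (-2 + 36)*(-11) + 27 = 34*(-11) + 27 = -374 + 27 = -347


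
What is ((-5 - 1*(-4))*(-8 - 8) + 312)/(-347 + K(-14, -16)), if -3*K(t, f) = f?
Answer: -24/25 ≈ -0.96000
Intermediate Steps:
K(t, f) = -f/3
((-5 - 1*(-4))*(-8 - 8) + 312)/(-347 + K(-14, -16)) = ((-5 - 1*(-4))*(-8 - 8) + 312)/(-347 - ⅓*(-16)) = ((-5 + 4)*(-16) + 312)/(-347 + 16/3) = (-1*(-16) + 312)/(-1025/3) = (16 + 312)*(-3/1025) = 328*(-3/1025) = -24/25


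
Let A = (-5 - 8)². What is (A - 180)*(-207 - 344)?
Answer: 6061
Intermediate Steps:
A = 169 (A = (-13)² = 169)
(A - 180)*(-207 - 344) = (169 - 180)*(-207 - 344) = -11*(-551) = 6061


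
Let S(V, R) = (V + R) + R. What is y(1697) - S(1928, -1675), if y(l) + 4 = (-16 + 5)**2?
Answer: 1539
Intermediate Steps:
y(l) = 117 (y(l) = -4 + (-16 + 5)**2 = -4 + (-11)**2 = -4 + 121 = 117)
S(V, R) = V + 2*R (S(V, R) = (R + V) + R = V + 2*R)
y(1697) - S(1928, -1675) = 117 - (1928 + 2*(-1675)) = 117 - (1928 - 3350) = 117 - 1*(-1422) = 117 + 1422 = 1539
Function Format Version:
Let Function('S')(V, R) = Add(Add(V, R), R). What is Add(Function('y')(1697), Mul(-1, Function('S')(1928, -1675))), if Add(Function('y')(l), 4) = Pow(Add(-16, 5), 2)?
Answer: 1539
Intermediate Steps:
Function('y')(l) = 117 (Function('y')(l) = Add(-4, Pow(Add(-16, 5), 2)) = Add(-4, Pow(-11, 2)) = Add(-4, 121) = 117)
Function('S')(V, R) = Add(V, Mul(2, R)) (Function('S')(V, R) = Add(Add(R, V), R) = Add(V, Mul(2, R)))
Add(Function('y')(1697), Mul(-1, Function('S')(1928, -1675))) = Add(117, Mul(-1, Add(1928, Mul(2, -1675)))) = Add(117, Mul(-1, Add(1928, -3350))) = Add(117, Mul(-1, -1422)) = Add(117, 1422) = 1539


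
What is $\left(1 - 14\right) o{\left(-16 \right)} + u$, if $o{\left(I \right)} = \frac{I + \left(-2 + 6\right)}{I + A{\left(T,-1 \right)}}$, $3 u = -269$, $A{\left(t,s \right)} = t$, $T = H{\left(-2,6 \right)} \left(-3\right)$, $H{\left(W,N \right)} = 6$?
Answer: $- \frac{4807}{51} \approx -94.255$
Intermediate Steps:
$T = -18$ ($T = 6 \left(-3\right) = -18$)
$u = - \frac{269}{3}$ ($u = \frac{1}{3} \left(-269\right) = - \frac{269}{3} \approx -89.667$)
$o{\left(I \right)} = \frac{4 + I}{-18 + I}$ ($o{\left(I \right)} = \frac{I + \left(-2 + 6\right)}{I - 18} = \frac{I + 4}{-18 + I} = \frac{4 + I}{-18 + I}$)
$\left(1 - 14\right) o{\left(-16 \right)} + u = \left(1 - 14\right) \frac{4 - 16}{-18 - 16} - \frac{269}{3} = \left(1 - 14\right) \frac{1}{-34} \left(-12\right) - \frac{269}{3} = - 13 \left(\left(- \frac{1}{34}\right) \left(-12\right)\right) - \frac{269}{3} = \left(-13\right) \frac{6}{17} - \frac{269}{3} = - \frac{78}{17} - \frac{269}{3} = - \frac{4807}{51}$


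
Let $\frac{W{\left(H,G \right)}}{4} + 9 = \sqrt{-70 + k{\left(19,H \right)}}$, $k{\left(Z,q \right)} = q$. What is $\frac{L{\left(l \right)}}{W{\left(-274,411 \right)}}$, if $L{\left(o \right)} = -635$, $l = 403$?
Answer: $\frac{1143}{340} + \frac{127 i \sqrt{86}}{170} \approx 3.3618 + 6.9279 i$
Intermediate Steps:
$W{\left(H,G \right)} = -36 + 4 \sqrt{-70 + H}$
$\frac{L{\left(l \right)}}{W{\left(-274,411 \right)}} = - \frac{635}{-36 + 4 \sqrt{-70 - 274}} = - \frac{635}{-36 + 4 \sqrt{-344}} = - \frac{635}{-36 + 4 \cdot 2 i \sqrt{86}} = - \frac{635}{-36 + 8 i \sqrt{86}}$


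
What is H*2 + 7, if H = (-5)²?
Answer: 57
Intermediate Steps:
H = 25
H*2 + 7 = 25*2 + 7 = 50 + 7 = 57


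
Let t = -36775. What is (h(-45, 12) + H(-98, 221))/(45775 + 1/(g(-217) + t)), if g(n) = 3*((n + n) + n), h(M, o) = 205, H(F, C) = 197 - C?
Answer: 7009768/1772774199 ≈ 0.0039541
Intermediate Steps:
g(n) = 9*n (g(n) = 3*(2*n + n) = 3*(3*n) = 9*n)
(h(-45, 12) + H(-98, 221))/(45775 + 1/(g(-217) + t)) = (205 + (197 - 1*221))/(45775 + 1/(9*(-217) - 36775)) = (205 + (197 - 221))/(45775 + 1/(-1953 - 36775)) = (205 - 24)/(45775 + 1/(-38728)) = 181/(45775 - 1/38728) = 181/(1772774199/38728) = 181*(38728/1772774199) = 7009768/1772774199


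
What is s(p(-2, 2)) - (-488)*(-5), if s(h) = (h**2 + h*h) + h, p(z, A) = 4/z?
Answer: -2434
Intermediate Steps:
s(h) = h + 2*h**2 (s(h) = (h**2 + h**2) + h = 2*h**2 + h = h + 2*h**2)
s(p(-2, 2)) - (-488)*(-5) = (4/(-2))*(1 + 2*(4/(-2))) - (-488)*(-5) = (4*(-1/2))*(1 + 2*(4*(-1/2))) - 122*20 = -2*(1 + 2*(-2)) - 2440 = -2*(1 - 4) - 2440 = -2*(-3) - 2440 = 6 - 2440 = -2434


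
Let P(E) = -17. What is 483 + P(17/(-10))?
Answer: 466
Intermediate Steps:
483 + P(17/(-10)) = 483 - 17 = 466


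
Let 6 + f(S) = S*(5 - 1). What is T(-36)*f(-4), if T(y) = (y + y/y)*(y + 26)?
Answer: -7700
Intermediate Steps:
T(y) = (1 + y)*(26 + y) (T(y) = (y + 1)*(26 + y) = (1 + y)*(26 + y))
f(S) = -6 + 4*S (f(S) = -6 + S*(5 - 1) = -6 + S*4 = -6 + 4*S)
T(-36)*f(-4) = (26 + (-36)² + 27*(-36))*(-6 + 4*(-4)) = (26 + 1296 - 972)*(-6 - 16) = 350*(-22) = -7700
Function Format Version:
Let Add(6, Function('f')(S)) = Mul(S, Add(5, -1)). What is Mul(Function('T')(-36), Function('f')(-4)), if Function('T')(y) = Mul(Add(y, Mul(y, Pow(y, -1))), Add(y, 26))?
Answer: -7700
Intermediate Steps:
Function('T')(y) = Mul(Add(1, y), Add(26, y)) (Function('T')(y) = Mul(Add(y, 1), Add(26, y)) = Mul(Add(1, y), Add(26, y)))
Function('f')(S) = Add(-6, Mul(4, S)) (Function('f')(S) = Add(-6, Mul(S, Add(5, -1))) = Add(-6, Mul(S, 4)) = Add(-6, Mul(4, S)))
Mul(Function('T')(-36), Function('f')(-4)) = Mul(Add(26, Pow(-36, 2), Mul(27, -36)), Add(-6, Mul(4, -4))) = Mul(Add(26, 1296, -972), Add(-6, -16)) = Mul(350, -22) = -7700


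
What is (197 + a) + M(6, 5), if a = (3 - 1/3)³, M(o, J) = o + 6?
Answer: 6155/27 ≈ 227.96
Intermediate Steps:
M(o, J) = 6 + o
a = 512/27 (a = (3 - 1*⅓)³ = (3 - ⅓)³ = (8/3)³ = 512/27 ≈ 18.963)
(197 + a) + M(6, 5) = (197 + 512/27) + (6 + 6) = 5831/27 + 12 = 6155/27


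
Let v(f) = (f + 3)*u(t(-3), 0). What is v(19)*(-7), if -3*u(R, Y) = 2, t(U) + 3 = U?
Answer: 308/3 ≈ 102.67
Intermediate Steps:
t(U) = -3 + U
u(R, Y) = -2/3 (u(R, Y) = -1/3*2 = -2/3)
v(f) = -2 - 2*f/3 (v(f) = (f + 3)*(-2/3) = (3 + f)*(-2/3) = -2 - 2*f/3)
v(19)*(-7) = (-2 - 2/3*19)*(-7) = (-2 - 38/3)*(-7) = -44/3*(-7) = 308/3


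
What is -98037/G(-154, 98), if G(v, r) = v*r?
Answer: 98037/15092 ≈ 6.4960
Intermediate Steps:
G(v, r) = r*v
-98037/G(-154, 98) = -98037/(98*(-154)) = -98037/(-15092) = -98037*(-1/15092) = 98037/15092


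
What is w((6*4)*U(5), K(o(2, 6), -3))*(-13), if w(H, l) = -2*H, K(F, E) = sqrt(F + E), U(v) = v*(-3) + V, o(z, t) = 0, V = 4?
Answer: -6864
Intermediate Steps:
U(v) = 4 - 3*v (U(v) = v*(-3) + 4 = -3*v + 4 = 4 - 3*v)
K(F, E) = sqrt(E + F)
w((6*4)*U(5), K(o(2, 6), -3))*(-13) = -2*6*4*(4 - 3*5)*(-13) = -48*(4 - 15)*(-13) = -48*(-11)*(-13) = -2*(-264)*(-13) = 528*(-13) = -6864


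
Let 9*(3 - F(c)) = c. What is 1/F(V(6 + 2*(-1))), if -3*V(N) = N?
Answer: 27/85 ≈ 0.31765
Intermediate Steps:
V(N) = -N/3
F(c) = 3 - c/9
1/F(V(6 + 2*(-1))) = 1/(3 - (-1)*(6 + 2*(-1))/27) = 1/(3 - (-1)*(6 - 2)/27) = 1/(3 - (-1)*4/27) = 1/(3 - ⅑*(-4/3)) = 1/(3 + 4/27) = 1/(85/27) = 27/85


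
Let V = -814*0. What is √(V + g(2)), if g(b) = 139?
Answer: √139 ≈ 11.790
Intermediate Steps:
V = 0 (V = -22*0 = 0)
√(V + g(2)) = √(0 + 139) = √139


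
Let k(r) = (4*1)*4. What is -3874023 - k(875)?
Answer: -3874039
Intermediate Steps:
k(r) = 16 (k(r) = 4*4 = 16)
-3874023 - k(875) = -3874023 - 1*16 = -3874023 - 16 = -3874039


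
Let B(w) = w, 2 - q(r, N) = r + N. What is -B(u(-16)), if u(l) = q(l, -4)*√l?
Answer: -88*I ≈ -88.0*I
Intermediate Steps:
q(r, N) = 2 - N - r (q(r, N) = 2 - (r + N) = 2 - (N + r) = 2 + (-N - r) = 2 - N - r)
u(l) = √l*(6 - l) (u(l) = (2 - 1*(-4) - l)*√l = (2 + 4 - l)*√l = (6 - l)*√l = √l*(6 - l))
-B(u(-16)) = -√(-16)*(6 - 1*(-16)) = -4*I*(6 + 16) = -4*I*22 = -88*I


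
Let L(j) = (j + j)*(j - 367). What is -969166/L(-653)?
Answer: -484583/666060 ≈ -0.72754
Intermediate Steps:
L(j) = 2*j*(-367 + j) (L(j) = (2*j)*(-367 + j) = 2*j*(-367 + j))
-969166/L(-653) = -969166*(-1/(1306*(-367 - 653))) = -969166/(2*(-653)*(-1020)) = -969166/1332120 = -969166*1/1332120 = -484583/666060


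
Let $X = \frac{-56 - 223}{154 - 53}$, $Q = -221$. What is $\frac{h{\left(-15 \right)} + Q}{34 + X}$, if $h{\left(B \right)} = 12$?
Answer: $- \frac{21109}{3155} \approx -6.6907$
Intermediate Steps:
$X = - \frac{279}{101} \approx -2.7624$
$\frac{h{\left(-15 \right)} + Q}{34 + X} = \frac{12 - 221}{34 - \frac{279}{101}} = - \frac{209}{\frac{3155}{101}} = \left(-209\right) \frac{101}{3155} = - \frac{21109}{3155}$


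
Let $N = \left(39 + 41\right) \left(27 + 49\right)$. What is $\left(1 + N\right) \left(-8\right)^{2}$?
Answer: $389184$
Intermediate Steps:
$N = 6080$ ($N = 80 \cdot 76 = 6080$)
$\left(1 + N\right) \left(-8\right)^{2} = \left(1 + 6080\right) \left(-8\right)^{2} = 6081 \cdot 64 = 389184$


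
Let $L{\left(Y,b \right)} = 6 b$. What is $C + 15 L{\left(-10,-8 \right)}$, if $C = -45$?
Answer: $-765$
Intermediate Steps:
$C + 15 L{\left(-10,-8 \right)} = -45 + 15 \cdot 6 \left(-8\right) = -45 + 15 \left(-48\right) = -45 - 720 = -765$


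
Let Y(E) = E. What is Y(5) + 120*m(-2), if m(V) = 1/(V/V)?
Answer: 125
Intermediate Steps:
m(V) = 1 (m(V) = 1/1 = 1)
Y(5) + 120*m(-2) = 5 + 120*1 = 5 + 120 = 125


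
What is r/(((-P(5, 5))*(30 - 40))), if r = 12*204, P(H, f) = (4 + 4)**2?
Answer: 153/40 ≈ 3.8250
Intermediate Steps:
P(H, f) = 64 (P(H, f) = 8**2 = 64)
r = 2448
r/(((-P(5, 5))*(30 - 40))) = 2448/(((-1*64)*(30 - 40))) = 2448/((-64*(-10))) = 2448/640 = 2448*(1/640) = 153/40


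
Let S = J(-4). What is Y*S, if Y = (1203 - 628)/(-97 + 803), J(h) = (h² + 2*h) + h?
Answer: 1150/353 ≈ 3.2578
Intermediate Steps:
J(h) = h² + 3*h
S = 4 (S = -4*(3 - 4) = -4*(-1) = 4)
Y = 575/706 ≈ 0.81445
Y*S = (575/706)*4 = 1150/353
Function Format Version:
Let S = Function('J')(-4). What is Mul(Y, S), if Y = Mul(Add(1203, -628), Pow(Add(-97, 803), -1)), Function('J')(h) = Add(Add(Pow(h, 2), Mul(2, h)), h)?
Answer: Rational(1150, 353) ≈ 3.2578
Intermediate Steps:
Function('J')(h) = Add(Pow(h, 2), Mul(3, h))
S = 4 (S = Mul(-4, Add(3, -4)) = Mul(-4, -1) = 4)
Y = Rational(575, 706) (Y = Mul(575, Pow(706, -1)) = Mul(575, Rational(1, 706)) = Rational(575, 706) ≈ 0.81445)
Mul(Y, S) = Mul(Rational(575, 706), 4) = Rational(1150, 353)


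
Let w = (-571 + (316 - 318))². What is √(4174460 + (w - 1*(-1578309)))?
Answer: 37*√4442 ≈ 2466.0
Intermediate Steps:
w = 328329 (w = (-571 - 2)² = (-573)² = 328329)
√(4174460 + (w - 1*(-1578309))) = √(4174460 + (328329 - 1*(-1578309))) = √(4174460 + (328329 + 1578309)) = √(4174460 + 1906638) = √6081098 = 37*√4442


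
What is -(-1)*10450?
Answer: 10450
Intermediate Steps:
-(-1)*10450 = -1*(-10450) = 10450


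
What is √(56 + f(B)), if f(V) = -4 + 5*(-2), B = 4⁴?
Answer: √42 ≈ 6.4807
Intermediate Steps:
B = 256
f(V) = -14 (f(V) = -4 - 10 = -14)
√(56 + f(B)) = √(56 - 14) = √42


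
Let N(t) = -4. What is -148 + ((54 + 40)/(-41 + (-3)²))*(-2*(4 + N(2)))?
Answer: -148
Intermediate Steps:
-148 + ((54 + 40)/(-41 + (-3)²))*(-2*(4 + N(2))) = -148 + ((54 + 40)/(-41 + (-3)²))*(-2*(4 - 4)) = -148 + (94/(-41 + 9))*(-2*0) = -148 + (94/(-32))*0 = -148 + (94*(-1/32))*0 = -148 - 47/16*0 = -148 + 0 = -148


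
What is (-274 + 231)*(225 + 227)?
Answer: -19436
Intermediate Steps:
(-274 + 231)*(225 + 227) = -43*452 = -19436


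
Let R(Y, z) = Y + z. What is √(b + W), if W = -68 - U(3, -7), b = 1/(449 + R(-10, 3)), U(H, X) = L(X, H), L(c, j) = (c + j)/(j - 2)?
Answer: 3*I*√1389206/442 ≈ 7.9999*I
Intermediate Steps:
L(c, j) = (c + j)/(-2 + j)
U(H, X) = (H + X)/(-2 + H) (U(H, X) = (X + H)/(-2 + H) = (H + X)/(-2 + H))
b = 1/442 (b = 1/(449 + (-10 + 3)) = 1/(449 - 7) = 1/442 ≈ 0.0022624)
W = -64 (W = -68 - (3 - 7)/(-2 + 3) = -68 - (-4)/1 = -68 - (-4) = -68 - 1*(-4) = -68 + 4 = -64)
√(b + W) = √(1/442 - 64) = √(-28287/442) = 3*I*√1389206/442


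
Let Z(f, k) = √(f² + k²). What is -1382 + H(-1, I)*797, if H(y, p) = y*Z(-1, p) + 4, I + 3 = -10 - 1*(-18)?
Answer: 1806 - 797*√26 ≈ -2257.9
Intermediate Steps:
I = 5 (I = -3 + (-10 - 1*(-18)) = -3 + (-10 + 18) = -3 + 8 = 5)
H(y, p) = 4 + y*√(1 + p²) (H(y, p) = y*√((-1)² + p²) + 4 = y*√(1 + p²) + 4 = 4 + y*√(1 + p²))
-1382 + H(-1, I)*797 = -1382 + (4 - √(1 + 5²))*797 = -1382 + (4 - √(1 + 25))*797 = -1382 + (4 - √26)*797 = -1382 + (3188 - 797*√26) = 1806 - 797*√26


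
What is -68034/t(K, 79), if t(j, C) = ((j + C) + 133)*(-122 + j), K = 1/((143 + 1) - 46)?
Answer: 217799512/82796345 ≈ 2.6305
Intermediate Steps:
K = 1/98 (K = 1/(144 - 46) = 1/98 ≈ 0.010204)
t(j, C) = (-122 + j)*(133 + C + j) (t(j, C) = ((C + j) + 133)*(-122 + j) = (133 + C + j)*(-122 + j) = (-122 + j)*(133 + C + j))
-68034/t(K, 79) = -68034/(-16226 + (1/98)² - 122*79 + 11*(1/98) + 79*(1/98)) = -68034/(-16226 + 1/9604 - 9638 + 11/98 + 79/98) = -68034/(-248389035/9604) = -68034*(-9604/248389035) = 217799512/82796345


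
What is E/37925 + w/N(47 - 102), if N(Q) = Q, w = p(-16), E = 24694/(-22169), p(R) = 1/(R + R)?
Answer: 159459577/295947282400 ≈ 0.00053881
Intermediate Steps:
p(R) = 1/(2*R)
E = -24694/22169 (E = 24694*(-1/22169) = -24694/22169 ≈ -1.1139)
w = -1/32 (w = (½)/(-16) = (½)*(-1/16) = -1/32 ≈ -0.031250)
E/37925 + w/N(47 - 102) = -24694/22169/37925 - 1/(32*(47 - 102)) = -24694/22169*1/37925 - 1/32/(-55) = -24694/840759325 - 1/32*(-1/55) = -24694/840759325 + 1/1760 = 159459577/295947282400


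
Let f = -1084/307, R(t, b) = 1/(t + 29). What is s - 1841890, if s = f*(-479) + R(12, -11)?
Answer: -23162580447/12587 ≈ -1.8402e+6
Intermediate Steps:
R(t, b) = 1/(29 + t)
f = -1084/307 (f = -1084*1/307 = -1084/307 ≈ -3.5309)
s = 21288983/12587 (s = -1084/307*(-479) + 1/(29 + 12) = 519236/307 + 1/41 = 21288983/12587 ≈ 1691.3)
s - 1841890 = 21288983/12587 - 1841890 = -23162580447/12587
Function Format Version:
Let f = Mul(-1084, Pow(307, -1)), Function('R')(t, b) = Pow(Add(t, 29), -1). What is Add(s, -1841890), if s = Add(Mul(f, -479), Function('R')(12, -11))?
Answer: Rational(-23162580447, 12587) ≈ -1.8402e+6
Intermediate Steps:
Function('R')(t, b) = Pow(Add(29, t), -1)
f = Rational(-1084, 307) (f = Mul(-1084, Rational(1, 307)) = Rational(-1084, 307) ≈ -3.5309)
s = Rational(21288983, 12587) (s = Add(Mul(Rational(-1084, 307), -479), Pow(Add(29, 12), -1)) = Add(Rational(519236, 307), Pow(41, -1)) = Add(Rational(519236, 307), Rational(1, 41)) = Rational(21288983, 12587) ≈ 1691.3)
Add(s, -1841890) = Add(Rational(21288983, 12587), -1841890) = Rational(-23162580447, 12587)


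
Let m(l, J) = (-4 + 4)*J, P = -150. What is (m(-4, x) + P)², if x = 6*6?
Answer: 22500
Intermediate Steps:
x = 36
m(l, J) = 0 (m(l, J) = 0*J = 0)
(m(-4, x) + P)² = (0 - 150)² = (-150)² = 22500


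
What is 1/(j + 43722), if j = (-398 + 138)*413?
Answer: -1/63658 ≈ -1.5709e-5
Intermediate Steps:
j = -107380 (j = -260*413 = -107380)
1/(j + 43722) = 1/(-107380 + 43722) = 1/(-63658) = -1/63658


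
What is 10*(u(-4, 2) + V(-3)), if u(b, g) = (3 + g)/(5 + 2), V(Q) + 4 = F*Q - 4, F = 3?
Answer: -1140/7 ≈ -162.86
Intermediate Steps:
V(Q) = -8 + 3*Q (V(Q) = -4 + (3*Q - 4) = -4 + (-4 + 3*Q) = -8 + 3*Q)
u(b, g) = 3/7 + g/7 (u(b, g) = (3 + g)/7 = (3 + g)*(⅐) = 3/7 + g/7)
10*(u(-4, 2) + V(-3)) = 10*((3/7 + (⅐)*2) + (-8 + 3*(-3))) = 10*((3/7 + 2/7) + (-8 - 9)) = 10*(5/7 - 17) = 10*(-114/7) = -1140/7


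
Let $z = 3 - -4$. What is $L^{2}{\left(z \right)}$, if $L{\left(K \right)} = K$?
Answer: $49$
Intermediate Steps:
$z = 7$ ($z = 3 + 4 = 7$)
$L^{2}{\left(z \right)} = 7^{2} = 49$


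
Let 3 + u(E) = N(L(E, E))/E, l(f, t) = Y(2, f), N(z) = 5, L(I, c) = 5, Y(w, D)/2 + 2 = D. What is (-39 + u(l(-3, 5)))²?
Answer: 7225/4 ≈ 1806.3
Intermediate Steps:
Y(w, D) = -4 + 2*D
l(f, t) = -4 + 2*f
u(E) = -3 + 5/E
(-39 + u(l(-3, 5)))² = (-39 + (-3 + 5/(-4 + 2*(-3))))² = (-39 + (-3 + 5/(-4 - 6)))² = (-39 + (-3 + 5/(-10)))² = (-39 + (-3 + 5*(-⅒)))² = (-39 + (-3 - ½))² = (-39 - 7/2)² = (-85/2)² = 7225/4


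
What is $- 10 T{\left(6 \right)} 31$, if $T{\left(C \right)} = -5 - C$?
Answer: $3410$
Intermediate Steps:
$- 10 T{\left(6 \right)} 31 = - 10 \left(-5 - 6\right) 31 = \left(-10\right) \left(-11\right) 31 = 110 \cdot 31 = 3410$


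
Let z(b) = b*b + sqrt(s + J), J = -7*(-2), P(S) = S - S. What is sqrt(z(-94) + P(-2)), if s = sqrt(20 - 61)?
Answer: sqrt(8836 + sqrt(14 + I*sqrt(41))) ≈ 94.02 + 0.0044*I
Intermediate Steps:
P(S) = 0
s = I*sqrt(41) (s = sqrt(-41) = I*sqrt(41) ≈ 6.4031*I)
J = 14
z(b) = b**2 + sqrt(14 + I*sqrt(41)) (z(b) = b*b + sqrt(I*sqrt(41) + 14) = b**2 + sqrt(14 + I*sqrt(41)))
sqrt(z(-94) + P(-2)) = sqrt(((-94)**2 + sqrt(14 + I*sqrt(41))) + 0) = sqrt((8836 + sqrt(14 + I*sqrt(41))) + 0) = sqrt(8836 + sqrt(14 + I*sqrt(41)))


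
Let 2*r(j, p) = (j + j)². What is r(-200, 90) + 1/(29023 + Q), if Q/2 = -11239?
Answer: 523600001/6545 ≈ 80000.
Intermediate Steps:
r(j, p) = 2*j² (r(j, p) = (j + j)²/2 = (2*j)²/2 = (4*j²)/2 = 2*j²)
Q = -22478 (Q = 2*(-11239) = -22478)
r(-200, 90) + 1/(29023 + Q) = 2*(-200)² + 1/(29023 - 22478) = 2*40000 + 1/6545 = 80000 + 1/6545 = 523600001/6545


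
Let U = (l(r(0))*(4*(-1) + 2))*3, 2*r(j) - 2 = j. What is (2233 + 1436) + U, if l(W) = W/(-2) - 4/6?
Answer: 3676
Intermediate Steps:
r(j) = 1 + j/2
l(W) = -⅔ - W/2 (l(W) = W*(-½) - 4*⅙ = -W/2 - ⅔ = -⅔ - W/2)
U = 7 (U = ((-⅔ - (1 + (½)*0)/2)*(4*(-1) + 2))*3 = ((-⅔ - (1 + 0)/2)*(-4 + 2))*3 = ((-⅔ - ½*1)*(-2))*3 = ((-⅔ - ½)*(-2))*3 = -7/6*(-2)*3 = (7/3)*3 = 7)
(2233 + 1436) + U = (2233 + 1436) + 7 = 3669 + 7 = 3676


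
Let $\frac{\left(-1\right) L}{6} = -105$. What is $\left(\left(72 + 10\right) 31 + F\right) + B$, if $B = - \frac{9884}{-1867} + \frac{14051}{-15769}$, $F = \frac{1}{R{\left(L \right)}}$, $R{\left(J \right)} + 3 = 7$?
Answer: $\frac{299901222503}{117762892} \approx 2546.7$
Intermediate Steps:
$L = 630$ ($L = \left(-6\right) \left(-105\right) = 630$)
$R{\left(J \right)} = 4$ ($R{\left(J \right)} = -3 + 7 = 4$)
$F = \frac{1}{4} \approx 0.25$
$B = \frac{129627579}{29440723}$ ($B = \left(-9884\right) \left(- \frac{1}{1867}\right) + 14051 \left(- \frac{1}{15769}\right) = \frac{9884}{1867} - \frac{14051}{15769} = \frac{129627579}{29440723} \approx 4.403$)
$\left(\left(72 + 10\right) 31 + F\right) + B = \left(\left(72 + 10\right) 31 + \frac{1}{4}\right) + \frac{129627579}{29440723} = \left(82 \cdot 31 + \frac{1}{4}\right) + \frac{129627579}{29440723} = \left(2542 + \frac{1}{4}\right) + \frac{129627579}{29440723} = \frac{10169}{4} + \frac{129627579}{29440723} = \frac{299901222503}{117762892}$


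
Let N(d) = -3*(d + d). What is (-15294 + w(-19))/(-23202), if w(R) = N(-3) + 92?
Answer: 7592/11601 ≈ 0.65443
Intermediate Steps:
N(d) = -6*d
w(R) = 110 (w(R) = -6*(-3) + 92 = 18 + 92 = 110)
(-15294 + w(-19))/(-23202) = (-15294 + 110)/(-23202) = -15184*(-1/23202) = 7592/11601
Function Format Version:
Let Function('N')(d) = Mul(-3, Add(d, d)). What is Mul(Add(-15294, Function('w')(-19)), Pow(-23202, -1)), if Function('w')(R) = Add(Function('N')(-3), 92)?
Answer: Rational(7592, 11601) ≈ 0.65443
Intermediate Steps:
Function('N')(d) = Mul(-6, d) (Function('N')(d) = Mul(-3, Mul(2, d)) = Mul(-6, d))
Function('w')(R) = 110 (Function('w')(R) = Add(Mul(-6, -3), 92) = Add(18, 92) = 110)
Mul(Add(-15294, Function('w')(-19)), Pow(-23202, -1)) = Mul(Add(-15294, 110), Pow(-23202, -1)) = Mul(-15184, Rational(-1, 23202)) = Rational(7592, 11601)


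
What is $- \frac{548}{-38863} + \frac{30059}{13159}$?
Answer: $\frac{1175394049}{511398217} \approx 2.2984$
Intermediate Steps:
$- \frac{548}{-38863} + \frac{30059}{13159} = \left(-548\right) \left(- \frac{1}{38863}\right) + 30059 \cdot \frac{1}{13159} = \frac{548}{38863} + \frac{30059}{13159} = \frac{1175394049}{511398217}$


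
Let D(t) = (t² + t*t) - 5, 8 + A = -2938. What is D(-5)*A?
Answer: -132570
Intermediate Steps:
A = -2946 (A = -8 - 2938 = -2946)
D(t) = -5 + 2*t² (D(t) = (t² + t²) - 5 = 2*t² - 5 = -5 + 2*t²)
D(-5)*A = (-5 + 2*(-5)²)*(-2946) = (-5 + 2*25)*(-2946) = (-5 + 50)*(-2946) = 45*(-2946) = -132570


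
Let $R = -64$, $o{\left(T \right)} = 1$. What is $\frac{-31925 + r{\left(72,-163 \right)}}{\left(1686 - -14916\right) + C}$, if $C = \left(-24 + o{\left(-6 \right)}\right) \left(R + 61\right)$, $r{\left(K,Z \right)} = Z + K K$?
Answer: $- \frac{8968}{5557} \approx -1.6138$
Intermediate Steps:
$r{\left(K,Z \right)} = Z + K^{2}$
$C = 69$ ($C = \left(-24 + 1\right) \left(-64 + 61\right) = \left(-23\right) \left(-3\right) = 69$)
$\frac{-31925 + r{\left(72,-163 \right)}}{\left(1686 - -14916\right) + C} = \frac{-31925 - \left(163 - 72^{2}\right)}{\left(1686 - -14916\right) + 69} = \frac{-31925 + \left(-163 + 5184\right)}{\left(1686 + 14916\right) + 69} = \frac{-31925 + 5021}{16602 + 69} = - \frac{26904}{16671} = \left(-26904\right) \frac{1}{16671} = - \frac{8968}{5557}$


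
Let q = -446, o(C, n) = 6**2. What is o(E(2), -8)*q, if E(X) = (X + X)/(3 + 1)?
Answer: -16056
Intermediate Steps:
E(X) = X/2 (E(X) = (2*X)/4 = (2*X)*(1/4) = X/2)
o(C, n) = 36
o(E(2), -8)*q = 36*(-446) = -16056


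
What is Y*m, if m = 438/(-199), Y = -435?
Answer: 190530/199 ≈ 957.44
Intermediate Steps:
m = -438/199 (m = 438*(-1/199) = -438/199 ≈ -2.2010)
Y*m = -435*(-438/199) = 190530/199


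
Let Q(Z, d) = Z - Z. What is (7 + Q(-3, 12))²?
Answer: 49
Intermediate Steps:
Q(Z, d) = 0
(7 + Q(-3, 12))² = (7 + 0)² = 7² = 49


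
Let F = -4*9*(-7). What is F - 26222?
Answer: -25970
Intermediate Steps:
F = 252 (F = -36*(-7) = 252)
F - 26222 = 252 - 26222 = -25970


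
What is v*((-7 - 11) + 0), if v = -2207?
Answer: 39726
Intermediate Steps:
v*((-7 - 11) + 0) = -2207*((-7 - 11) + 0) = -2207*(-18 + 0) = -2207*(-18) = 39726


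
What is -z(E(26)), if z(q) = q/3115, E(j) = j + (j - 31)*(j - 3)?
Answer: 1/35 ≈ 0.028571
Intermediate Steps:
E(j) = j + (-31 + j)*(-3 + j)
z(q) = q/3115 (z(q) = q*(1/3115) = q/3115)
-z(E(26)) = -(93 + 26**2 - 33*26)/3115 = -(93 + 676 - 858)/3115 = -(-89)/3115 = -1*(-1/35) = 1/35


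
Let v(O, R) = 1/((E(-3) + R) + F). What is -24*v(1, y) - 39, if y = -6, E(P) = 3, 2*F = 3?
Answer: -23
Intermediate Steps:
F = 3/2 (F = (½)*3 = 3/2 ≈ 1.5000)
v(O, R) = 1/(9/2 + R) (v(O, R) = 1/((3 + R) + 3/2) = 1/(9/2 + R))
-24*v(1, y) - 39 = -48/(9 + 2*(-6)) - 39 = -48/(9 - 12) - 39 = -48/(-3) - 39 = -48*(-1)/3 - 39 = -24*(-⅔) - 39 = 16 - 39 = -23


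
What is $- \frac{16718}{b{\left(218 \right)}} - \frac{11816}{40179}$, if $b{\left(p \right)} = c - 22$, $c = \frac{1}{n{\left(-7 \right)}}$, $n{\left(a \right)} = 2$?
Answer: $\frac{1342916956}{1727697} \approx 777.29$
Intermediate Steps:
$c = \frac{1}{2} \approx 0.5$
$b{\left(p \right)} = - \frac{43}{2}$ ($b{\left(p \right)} = \frac{1}{2} - 22 = - \frac{43}{2}$)
$- \frac{16718}{b{\left(218 \right)}} - \frac{11816}{40179} = - \frac{16718}{- \frac{43}{2}} - \frac{11816}{40179} = \left(-16718\right) \left(- \frac{2}{43}\right) - \frac{11816}{40179} = \frac{33436}{43} - \frac{11816}{40179} = \frac{1342916956}{1727697}$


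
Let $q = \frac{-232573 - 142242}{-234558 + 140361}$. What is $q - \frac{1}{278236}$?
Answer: $\frac{104286932143}{26208996492} \approx 3.979$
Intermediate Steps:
$q = \frac{374815}{94197}$ ($q = - \frac{374815}{-94197} = \left(-374815\right) \left(- \frac{1}{94197}\right) = \frac{374815}{94197} \approx 3.9791$)
$q - \frac{1}{278236} = \frac{374815}{94197} - \frac{1}{278236} = \frac{104286932143}{26208996492}$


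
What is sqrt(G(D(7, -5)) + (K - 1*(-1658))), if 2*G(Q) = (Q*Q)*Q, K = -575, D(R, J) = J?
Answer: sqrt(4082)/2 ≈ 31.945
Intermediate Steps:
G(Q) = Q**3/2 (G(Q) = ((Q*Q)*Q)/2 = (Q**2*Q)/2 = Q**3/2)
sqrt(G(D(7, -5)) + (K - 1*(-1658))) = sqrt((1/2)*(-5)**3 + (-575 - 1*(-1658))) = sqrt((1/2)*(-125) + (-575 + 1658)) = sqrt(-125/2 + 1083) = sqrt(2041/2) = sqrt(4082)/2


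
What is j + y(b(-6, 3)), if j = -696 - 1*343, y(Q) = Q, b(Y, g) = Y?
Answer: -1045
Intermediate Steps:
j = -1039 (j = -696 - 343 = -1039)
j + y(b(-6, 3)) = -1039 - 6 = -1045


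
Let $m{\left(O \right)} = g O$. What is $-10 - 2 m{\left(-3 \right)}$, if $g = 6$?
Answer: $26$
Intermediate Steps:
$m{\left(O \right)} = 6 O$
$-10 - 2 m{\left(-3 \right)} = -10 - 2 \cdot 6 \left(-3\right) = -10 - -36 = -10 + 36 = 26$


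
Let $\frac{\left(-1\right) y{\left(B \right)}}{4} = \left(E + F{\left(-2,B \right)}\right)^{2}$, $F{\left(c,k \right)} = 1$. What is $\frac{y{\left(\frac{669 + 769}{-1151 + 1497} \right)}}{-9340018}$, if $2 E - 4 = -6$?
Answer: $0$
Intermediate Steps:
$E = -1$ ($E = 2 + \frac{1}{2} \left(-6\right) = 2 - 3 = -1$)
$y{\left(B \right)} = 0$ ($y{\left(B \right)} = - 4 \left(-1 + 1\right)^{2} = - 4 \cdot 0^{2} = \left(-4\right) 0 = 0$)
$\frac{y{\left(\frac{669 + 769}{-1151 + 1497} \right)}}{-9340018} = \frac{0}{-9340018} = 0 \left(- \frac{1}{9340018}\right) = 0$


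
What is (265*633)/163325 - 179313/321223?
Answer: 4919451282/10492749295 ≈ 0.46884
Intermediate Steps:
(265*633)/163325 - 179313/321223 = 167745*(1/163325) - 179313*1/321223 = 33549/32665 - 179313/321223 = 4919451282/10492749295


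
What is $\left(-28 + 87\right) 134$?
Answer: $7906$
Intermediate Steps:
$\left(-28 + 87\right) 134 = 59 \cdot 134 = 7906$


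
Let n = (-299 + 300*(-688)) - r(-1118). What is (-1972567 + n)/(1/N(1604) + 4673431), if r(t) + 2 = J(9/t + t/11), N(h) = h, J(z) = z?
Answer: -7164356532166/15364677088475 ≈ -0.46629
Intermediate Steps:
r(t) = -2 + 9/t + t/11 (r(t) = -2 + (9/t + t/11) = -2 + 9/t + t/11)
n = -2540709683/12298 (n = (-299 + 300*(-688)) - (-2 + 9/(-1118) + (1/11)*(-1118)) = (-299 - 206400) - (-2 + 9*(-1/1118) - 1118/11) = -206699 - (-2 - 9/1118 - 1118/11) = -206699 - 1*(-1274619/12298) = -206699 + 1274619/12298 = -2540709683/12298 ≈ -2.0660e+5)
(-1972567 + n)/(1/N(1604) + 4673431) = (-1972567 - 2540709683/12298)/(1/1604 + 4673431) = -26799338649/(12298*(1/1604 + 4673431)) = -26799338649/(12298*7496183325/1604) = -26799338649/12298*1604/7496183325 = -7164356532166/15364677088475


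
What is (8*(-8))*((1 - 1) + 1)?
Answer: -64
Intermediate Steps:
(8*(-8))*((1 - 1) + 1) = -64*(0 + 1) = -64*1 = -64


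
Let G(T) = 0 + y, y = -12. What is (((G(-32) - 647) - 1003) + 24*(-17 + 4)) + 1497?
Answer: -477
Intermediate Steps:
G(T) = -12 (G(T) = 0 - 12 = -12)
(((G(-32) - 647) - 1003) + 24*(-17 + 4)) + 1497 = (((-12 - 647) - 1003) + 24*(-17 + 4)) + 1497 = ((-659 - 1003) + 24*(-13)) + 1497 = (-1662 - 312) + 1497 = -1974 + 1497 = -477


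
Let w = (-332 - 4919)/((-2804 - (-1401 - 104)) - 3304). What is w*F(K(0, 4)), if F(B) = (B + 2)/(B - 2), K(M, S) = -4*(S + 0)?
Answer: 36757/41427 ≈ 0.88727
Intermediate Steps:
K(M, S) = -4*S
F(B) = (2 + B)/(-2 + B)
w = 5251/4603 (w = -5251/((-2804 - 1*(-1505)) - 3304) = -5251/((-2804 + 1505) - 3304) = -5251/(-1299 - 3304) = -5251/(-4603) = -5251*(-1/4603) = 5251/4603 ≈ 1.1408)
w*F(K(0, 4)) = 5251*((2 - 4*4)/(-2 - 4*4))/4603 = 5251*((2 - 16)/(-2 - 16))/4603 = 5251*(-14/(-18))/4603 = 5251*(-1/18*(-14))/4603 = (5251/4603)*(7/9) = 36757/41427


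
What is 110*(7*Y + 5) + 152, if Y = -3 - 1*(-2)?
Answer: -68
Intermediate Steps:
Y = -1 (Y = -3 + 2 = -1)
110*(7*Y + 5) + 152 = 110*(7*(-1) + 5) + 152 = 110*(-7 + 5) + 152 = 110*(-2) + 152 = -220 + 152 = -68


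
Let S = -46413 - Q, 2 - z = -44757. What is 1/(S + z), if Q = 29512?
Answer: -1/31166 ≈ -3.2086e-5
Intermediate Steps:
z = 44759 (z = 2 - 1*(-44757) = 2 + 44757 = 44759)
S = -75925 (S = -46413 - 1*29512 = -46413 - 29512 = -75925)
1/(S + z) = 1/(-75925 + 44759) = 1/(-31166) = -1/31166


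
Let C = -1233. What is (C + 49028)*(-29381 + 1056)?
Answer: -1353793375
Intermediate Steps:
(C + 49028)*(-29381 + 1056) = (-1233 + 49028)*(-29381 + 1056) = 47795*(-28325) = -1353793375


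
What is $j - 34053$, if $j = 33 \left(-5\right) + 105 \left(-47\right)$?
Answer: $-39153$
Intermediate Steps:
$j = -5100$ ($j = -165 - 4935 = -5100$)
$j - 34053 = -5100 - 34053 = -39153$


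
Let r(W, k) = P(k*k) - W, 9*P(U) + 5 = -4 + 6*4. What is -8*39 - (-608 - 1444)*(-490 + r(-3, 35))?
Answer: -996216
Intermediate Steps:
P(U) = 5/3 (P(U) = -5/9 + (-4 + 6*4)/9 = -5/9 + (-4 + 24)/9 = -5/9 + (1/9)*20 = -5/9 + 20/9 = 5/3)
r(W, k) = 5/3 - W
-8*39 - (-608 - 1444)*(-490 + r(-3, 35)) = -8*39 - (-608 - 1444)*(-490 + (5/3 - 1*(-3))) = -312 - (-2052)*(-490 + (5/3 + 3)) = -312 - (-2052)*(-490 + 14/3) = -312 - (-2052)*(-1456)/3 = -312 - 1*995904 = -312 - 995904 = -996216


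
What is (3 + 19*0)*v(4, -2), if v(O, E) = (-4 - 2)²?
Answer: 108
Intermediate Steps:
v(O, E) = 36 (v(O, E) = (-6)² = 36)
(3 + 19*0)*v(4, -2) = (3 + 19*0)*36 = (3 + 0)*36 = 3*36 = 108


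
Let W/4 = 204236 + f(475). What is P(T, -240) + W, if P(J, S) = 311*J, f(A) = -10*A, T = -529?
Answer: 633425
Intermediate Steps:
W = 797944 (W = 4*(204236 - 10*475) = 4*(204236 - 4750) = 4*199486 = 797944)
P(T, -240) + W = 311*(-529) + 797944 = -164519 + 797944 = 633425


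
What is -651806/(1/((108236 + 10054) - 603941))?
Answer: 316550235706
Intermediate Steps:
-651806/(1/((108236 + 10054) - 603941)) = -651806/(1/(118290 - 603941)) = -651806/(1/(-485651)) = -651806/(-1/485651) = -651806*(-485651) = 316550235706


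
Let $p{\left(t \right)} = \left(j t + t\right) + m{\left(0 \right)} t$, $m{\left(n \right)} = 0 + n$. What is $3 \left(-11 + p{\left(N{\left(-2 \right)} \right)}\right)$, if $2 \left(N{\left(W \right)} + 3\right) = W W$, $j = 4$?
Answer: $-48$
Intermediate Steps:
$N{\left(W \right)} = -3 + \frac{W^{2}}{2}$ ($N{\left(W \right)} = -3 + \frac{W W}{2} = -3 + \frac{W^{2}}{2}$)
$m{\left(n \right)} = n$
$p{\left(t \right)} = 5 t$ ($p{\left(t \right)} = \left(4 t + t\right) + 0 t = 5 t + 0 = 5 t$)
$3 \left(-11 + p{\left(N{\left(-2 \right)} \right)}\right) = 3 \left(-11 + 5 \left(-3 + \frac{\left(-2\right)^{2}}{2}\right)\right) = 3 \left(-11 + 5 \left(-3 + \frac{1}{2} \cdot 4\right)\right) = 3 \left(-11 + 5 \left(-3 + 2\right)\right) = 3 \left(-11 + 5 \left(-1\right)\right) = 3 \left(-11 - 5\right) = 3 \left(-16\right) = -48$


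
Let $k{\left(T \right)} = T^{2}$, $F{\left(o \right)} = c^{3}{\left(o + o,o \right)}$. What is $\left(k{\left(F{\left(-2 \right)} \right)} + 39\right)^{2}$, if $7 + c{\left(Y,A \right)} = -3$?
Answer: $1000078001521$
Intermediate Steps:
$c{\left(Y,A \right)} = -10$ ($c{\left(Y,A \right)} = -7 - 3 = -10$)
$F{\left(o \right)} = -1000$ ($F{\left(o \right)} = \left(-10\right)^{3} = -1000$)
$\left(k{\left(F{\left(-2 \right)} \right)} + 39\right)^{2} = \left(\left(-1000\right)^{2} + 39\right)^{2} = \left(1000000 + 39\right)^{2} = 1000039^{2} = 1000078001521$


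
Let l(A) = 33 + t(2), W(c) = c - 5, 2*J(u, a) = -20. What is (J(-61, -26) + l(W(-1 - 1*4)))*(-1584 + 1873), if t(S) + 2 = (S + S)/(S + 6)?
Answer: 12427/2 ≈ 6213.5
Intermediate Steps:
J(u, a) = -10 (J(u, a) = (½)*(-20) = -10)
t(S) = -2 + 2*S/(6 + S) (t(S) = -2 + (S + S)/(S + 6) = -2 + (2*S)/(6 + S) = -2 + 2*S/(6 + S))
W(c) = -5 + c
l(A) = 63/2 (l(A) = 33 - 12/(6 + 2) = 33 - 12/8 = 33 - 12*⅛ = 33 - 3/2 = 63/2)
(J(-61, -26) + l(W(-1 - 1*4)))*(-1584 + 1873) = (-10 + 63/2)*(-1584 + 1873) = (43/2)*289 = 12427/2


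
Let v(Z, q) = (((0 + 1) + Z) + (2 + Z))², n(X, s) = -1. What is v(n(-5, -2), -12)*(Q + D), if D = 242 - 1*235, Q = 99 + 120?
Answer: 226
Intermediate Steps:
v(Z, q) = (3 + 2*Z)² (v(Z, q) = ((1 + Z) + (2 + Z))² = (3 + 2*Z)²)
Q = 219
D = 7 (D = 242 - 235 = 7)
v(n(-5, -2), -12)*(Q + D) = (3 + 2*(-1))²*(219 + 7) = (3 - 2)²*226 = 1²*226 = 1*226 = 226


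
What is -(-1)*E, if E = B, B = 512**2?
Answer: 262144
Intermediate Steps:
B = 262144
E = 262144
-(-1)*E = -(-1)*262144 = -1*(-262144) = 262144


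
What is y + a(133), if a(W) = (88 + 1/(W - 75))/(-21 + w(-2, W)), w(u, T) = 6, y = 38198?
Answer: 6645431/174 ≈ 38192.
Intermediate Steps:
a(W) = -88/15 - 1/(15*(-75 + W)) (a(W) = (88 + 1/(W - 75))/(-21 + 6) = (88 + 1/(-75 + W))/(-15) = (88 + 1/(-75 + W))*(-1/15) = -88/15 - 1/(15*(-75 + W)))
y + a(133) = 38198 + (-6599 + 88*133)/(15*(75 - 1*133)) = 38198 + (-6599 + 11704)/(15*(75 - 133)) = 38198 + (1/15)*5105/(-58) = 38198 + (1/15)*(-1/58)*5105 = 38198 - 1021/174 = 6645431/174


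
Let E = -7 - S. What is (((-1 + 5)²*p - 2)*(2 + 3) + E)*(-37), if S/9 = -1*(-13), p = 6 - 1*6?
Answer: 4958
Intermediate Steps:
p = 0 (p = 6 - 6 = 0)
S = 117 (S = 9*(-1*(-13)) = 9*13 = 117)
E = -124 (E = -7 - 1*117 = -7 - 117 = -124)
(((-1 + 5)²*p - 2)*(2 + 3) + E)*(-37) = (((-1 + 5)²*0 - 2)*(2 + 3) - 124)*(-37) = ((4²*0 - 2)*5 - 124)*(-37) = ((16*0 - 2)*5 - 124)*(-37) = ((0 - 2)*5 - 124)*(-37) = (-2*5 - 124)*(-37) = (-10 - 124)*(-37) = -134*(-37) = 4958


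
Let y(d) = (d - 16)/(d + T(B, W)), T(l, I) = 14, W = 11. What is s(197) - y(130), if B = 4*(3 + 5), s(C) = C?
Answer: 4709/24 ≈ 196.21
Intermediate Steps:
B = 32 (B = 4*8 = 32)
y(d) = (-16 + d)/(14 + d) (y(d) = (d - 16)/(d + 14) = (-16 + d)/(14 + d))
s(197) - y(130) = 197 - (-16 + 130)/(14 + 130) = 197 - 114/144 = 197 - 1*19/24 = 197 - 19/24 = 4709/24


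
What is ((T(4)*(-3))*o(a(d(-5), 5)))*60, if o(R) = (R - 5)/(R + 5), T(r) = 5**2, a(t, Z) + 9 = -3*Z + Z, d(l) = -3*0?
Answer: -54000/7 ≈ -7714.3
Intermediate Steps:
d(l) = 0
a(t, Z) = -9 - 2*Z (a(t, Z) = -9 + (-3*Z + Z) = -9 - 2*Z)
T(r) = 25
o(R) = (-5 + R)/(5 + R)
((T(4)*(-3))*o(a(d(-5), 5)))*60 = ((25*(-3))*((-5 + (-9 - 2*5))/(5 + (-9 - 2*5))))*60 = -75*(-5 + (-9 - 10))/(5 + (-9 - 10))*60 = -75*(-5 - 19)/(5 - 19)*60 = -75*(-24)/(-14)*60 = -(-75)*(-24)/14*60 = -75*12/7*60 = -900/7*60 = -54000/7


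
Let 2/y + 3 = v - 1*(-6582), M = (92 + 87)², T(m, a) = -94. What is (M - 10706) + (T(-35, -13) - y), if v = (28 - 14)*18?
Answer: 145097269/6831 ≈ 21241.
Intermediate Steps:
M = 32041 (M = 179² = 32041)
v = 252 (v = 14*18 = 252)
y = 2/6831 (y = 2/(-3 + (252 - 1*(-6582))) = 2/(-3 + (252 + 6582)) = 2/(-3 + 6834) = 2/6831 ≈ 0.00029278)
(M - 10706) + (T(-35, -13) - y) = (32041 - 10706) + (-94 - 1*2/6831) = 21335 + (-94 - 2/6831) = 21335 - 642116/6831 = 145097269/6831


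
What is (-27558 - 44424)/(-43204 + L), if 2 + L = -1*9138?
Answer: 3999/2908 ≈ 1.3752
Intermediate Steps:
L = -9140 (L = -2 - 1*9138 = -2 - 9138 = -9140)
(-27558 - 44424)/(-43204 + L) = (-27558 - 44424)/(-43204 - 9140) = -71982/(-52344) = -71982*(-1/52344) = 3999/2908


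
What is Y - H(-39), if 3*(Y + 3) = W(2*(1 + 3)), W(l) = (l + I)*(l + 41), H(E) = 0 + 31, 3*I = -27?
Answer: -151/3 ≈ -50.333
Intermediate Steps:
I = -9 (I = (1/3)*(-27) = -9)
H(E) = 31
W(l) = (-9 + l)*(41 + l) (W(l) = (l - 9)*(l + 41) = (-9 + l)*(41 + l))
Y = -58/3 (Y = -3 + (-369 + (2*(1 + 3))**2 + 32*(2*(1 + 3)))/3 = -3 + (-369 + (2*4)**2 + 32*(2*4))/3 = -3 + (-369 + 8**2 + 32*8)/3 = -3 + (-369 + 64 + 256)/3 = -3 + (1/3)*(-49) = -3 - 49/3 = -58/3 ≈ -19.333)
Y - H(-39) = -58/3 - 1*31 = -58/3 - 31 = -151/3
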